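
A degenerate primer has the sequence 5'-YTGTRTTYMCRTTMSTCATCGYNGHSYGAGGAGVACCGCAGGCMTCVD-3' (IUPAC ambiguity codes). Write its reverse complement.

5'-HBGAKGCCTGCGGTBCTCCTCRSDCNRCGATGASKAAYGKRAAYACAR-3'

Standard pairs A↔T, G↔C; ambiguity codes pair R↔Y, M↔K, S↔S, D↔H, V↔B, N↔N. Complement (RACAYAARKGYAAKSAGTAGCRNCDSRCTCCTCBTGGCGTCCGKAGBH), then reverse for 5'→3'.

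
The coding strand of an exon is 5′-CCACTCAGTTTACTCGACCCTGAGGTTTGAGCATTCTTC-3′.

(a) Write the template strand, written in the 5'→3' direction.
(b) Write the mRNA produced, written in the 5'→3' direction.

(a) The template strand is the reverse complement of the coding strand: complement GGTGAGTCAAATGAGCTGGGACTCCAAACTCGTAAGAAG, then reverse.
(b) mRNA matches the coding strand with T→U.

(a) 5'-GAAGAATGCTCAAACCTCAGGGTCGAGTAAACTGAGTGG-3'
(b) 5'-CCACUCAGUUUACUCGACCCUGAGGUUUGAGCAUUCUUC-3'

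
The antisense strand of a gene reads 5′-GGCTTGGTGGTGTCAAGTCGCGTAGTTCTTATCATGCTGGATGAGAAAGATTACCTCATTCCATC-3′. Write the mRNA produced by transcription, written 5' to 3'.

5'-GAUGGAAUGAGGUAAUCUUUCUCAUCCAGCAUGAUAAGAACUACGCGACUUGACACCACCAAGCC-3'

The mRNA has the sequence of the coding strand (reverse complement of the template) with T→U. Reverse complement of GGCTTGGTGGTGTCAAGTCGCGTAGTTCTTATCATGCTGGATGAGAAAGATTACCTCATTCCATC is GATGGAATGAGGTAATCTTTCTCATCCAGCATGATAAGAACTACGCGACTTGACACCACCAAGCC; then T→U.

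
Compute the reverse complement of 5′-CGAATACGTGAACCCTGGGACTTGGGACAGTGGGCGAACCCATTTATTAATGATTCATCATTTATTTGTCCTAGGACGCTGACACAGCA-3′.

5'-TGCTGTGTCAGCGTCCTAGGACAAATAAATGATGAATCATTAATAAATGGGTTCGCCCACTGTCCCAAGTCCCAGGGTTCACGTATTCG-3'

Complement each base (A↔T, G↔C): GCTTATGCACTTGGGACCCTGAACCCTGTCACCCGCTTGGGTAAATAATTACTAAGTAGTAAATAAACAGGATCCTGCGACTGTGTCGT. Then reverse.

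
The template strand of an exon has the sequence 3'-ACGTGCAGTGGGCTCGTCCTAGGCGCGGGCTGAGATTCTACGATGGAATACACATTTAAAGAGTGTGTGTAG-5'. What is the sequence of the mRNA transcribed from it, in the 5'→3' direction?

5'-UGCACGUCACCCGAGCAGGAUCCGCGCCCGACUCUAAGAUGCUACCUUAUGUGUAAAUUUCUCACACACAUC-3'

Reading the template 3'→5' as shown, RNA polymerase pairs each base (A→U, T→A, G↔C) to build mRNA 5'→3' directly.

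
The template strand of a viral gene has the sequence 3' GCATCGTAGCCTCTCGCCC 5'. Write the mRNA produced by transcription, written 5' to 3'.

5'-CGUAGCAUCGGAGAGCGGG-3'

Reading the template 3'→5' as shown, RNA polymerase pairs each base (A→U, T→A, G↔C) to build mRNA 5'→3' directly.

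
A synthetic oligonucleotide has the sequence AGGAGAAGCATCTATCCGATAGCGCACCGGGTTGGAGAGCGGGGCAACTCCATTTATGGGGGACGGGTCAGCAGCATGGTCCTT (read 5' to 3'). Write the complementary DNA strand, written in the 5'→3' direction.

5'-AAGGACCATGCTGCTGACCCGTCCCCCATAAATGGAGTTGCCCCGCTCTCCAACCCGGTGCGCTATCGGATAGATGCTTCTCCT-3'

Pairing A↔T and G↔C gives TCCTCTTCGTAGATAGGCTATCGCGTGGCCCAACCTCTCGCCCCGTTGAGGTAAATACCCCCTGCCCAGTCGTCGTACCAGGAA, running 3'→5'. Reverse for the 5'→3' convention.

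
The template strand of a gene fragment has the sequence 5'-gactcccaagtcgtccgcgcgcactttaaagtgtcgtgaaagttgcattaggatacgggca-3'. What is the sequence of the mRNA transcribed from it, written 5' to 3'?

5'-UGCCCGUAUCCUAAUGCAACUUUCACGACACUUUAAAGUGCGCGCGGACGACUUGGGAGUC-3'

RNA polymerase reads the template 3'→5' and synthesizes mRNA 5'→3' by base-pairing (A→U, T→A, G↔C). The complement of the template is CTGAGGGTTCAGCAGGCGCGCGTGAAATTTCACAGCACTTTCAACGTAATCCTATGCCCGT; antiparallel, so 5'→3' the coding strand is TGCCCGTATCCTAATGCAACTTTCACGACACTTTAAAGTGCGCGCGGACGACTTGGGAGTC. Replace T with U for the mRNA.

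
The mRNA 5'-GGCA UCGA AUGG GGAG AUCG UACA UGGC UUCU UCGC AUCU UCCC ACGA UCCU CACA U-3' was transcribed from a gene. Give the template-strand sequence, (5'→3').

Replace U with T to get the coding DNA strand: GGCATCGAATGGGGAGATCGTACATGGCTTCTTCGCATCTTCCCACGATCCTCACAT. The template strand is its reverse complement (complement CCGTAGCTTACCCCTCTAGCATGTACCGAAGAAGCGTAGAAGGGTGCTAGGAGTGTA, then reverse).

5'-ATGTGAGGATCGTGGGAAGATGCGAAGAAGCCATGTACGATCTCCCCATTCGATGCC-3'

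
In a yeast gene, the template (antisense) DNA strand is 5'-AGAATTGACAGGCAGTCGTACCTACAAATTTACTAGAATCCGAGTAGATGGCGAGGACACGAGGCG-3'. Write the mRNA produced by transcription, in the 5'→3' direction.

The mRNA has the sequence of the coding strand (reverse complement of the template) with T→U. Reverse complement of AGAATTGACAGGCAGTCGTACCTACAAATTTACTAGAATCCGAGTAGATGGCGAGGACACGAGGCG is CGCCTCGTGTCCTCGCCATCTACTCGGATTCTAGTAAATTTGTAGGTACGACTGCCTGTCAATTCT; then T→U.

5'-CGCCUCGUGUCCUCGCCAUCUACUCGGAUUCUAGUAAAUUUGUAGGUACGACUGCCUGUCAAUUCU-3'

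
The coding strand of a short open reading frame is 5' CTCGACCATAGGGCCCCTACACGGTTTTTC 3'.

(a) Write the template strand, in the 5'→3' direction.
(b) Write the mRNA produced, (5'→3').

(a) The template strand is the reverse complement of the coding strand: complement GAGCTGGTATCCCGGGGATGTGCCAAAAAG, then reverse.
(b) mRNA matches the coding strand with T→U.

(a) 5'-GAAAAACCGTGTAGGGGCCCTATGGTCGAG-3'
(b) 5'-CUCGACCAUAGGGCCCCUACACGGUUUUUC-3'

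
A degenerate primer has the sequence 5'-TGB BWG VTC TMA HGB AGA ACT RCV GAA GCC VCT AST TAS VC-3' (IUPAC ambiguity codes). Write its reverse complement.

Standard pairs A↔T, G↔C; ambiguity codes pair R↔Y, M↔K, W↔W, S↔S, B↔V, H↔D. Complement (ACVVWCBAGAKTDCVTCTTGAYGBCTTCGGBGATSAATSBG), then reverse for 5'→3'.

5′-GBSTAASTAGBGGCTTCBGYAGTTCTVCDTKAGABCWVVCA-3′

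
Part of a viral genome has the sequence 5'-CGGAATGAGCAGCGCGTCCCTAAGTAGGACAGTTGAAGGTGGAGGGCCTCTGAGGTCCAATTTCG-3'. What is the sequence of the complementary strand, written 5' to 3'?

5'-CGAAATTGGACCTCAGAGGCCCTCCACCTTCAACTGTCCTACTTAGGGACGCGCTGCTCATTCCG-3'

The complement of CGGAATGAGCAGCGCGTCCCTAAGTAGGACAGTTGAAGGTGGAGGGCCTCTGAGGTCCAATTTCG is GCCTTACTCGTCGCGCAGGGATTCATCCTGTCAACTTCCACCTCCCGGAGACTCCAGGTTAAAGC (A↔T, G↔C). DNA strands are antiparallel, so the complementary strand runs 3'→5'; reversing gives the 5'→3' form.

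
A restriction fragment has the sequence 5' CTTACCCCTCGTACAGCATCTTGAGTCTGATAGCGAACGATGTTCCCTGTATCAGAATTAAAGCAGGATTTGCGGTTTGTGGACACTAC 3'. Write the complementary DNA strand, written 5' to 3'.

5'-GTAGTGTCCACAAACCGCAAATCCTGCTTTAATTCTGATACAGGGAACATCGTTCGCTATCAGACTCAAGATGCTGTACGAGGGGTAAG-3'

Pairing A↔T and G↔C gives GAATGGGGAGCATGTCGTAGAACTCAGACTATCGCTTGCTACAAGGGACATAGTCTTAATTTCGTCCTAAACGCCAAACACCTGTGATG, running 3'→5'. Reverse for the 5'→3' convention.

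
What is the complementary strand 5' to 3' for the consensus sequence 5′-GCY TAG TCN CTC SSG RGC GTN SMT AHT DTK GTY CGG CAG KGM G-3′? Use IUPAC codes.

5'-CKCMCTGCCGRACMAHADTAKSNACGCYCSSGAGNGACTARGC-3'

Standard pairs A↔T, G↔C; ambiguity codes pair R↔Y, M↔K, S↔S, D↔H, N↔N. Complement (CGRATCAGNGAGSSCYCGCANSKATDAHAMCARGCCGTCMCKC), then reverse for 5'→3'.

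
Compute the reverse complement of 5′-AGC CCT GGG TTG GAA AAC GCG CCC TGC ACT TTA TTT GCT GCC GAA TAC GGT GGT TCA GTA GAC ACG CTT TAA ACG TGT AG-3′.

Reading the sequence 3'→5' and pairing each base (A↔T, G↔C) gives the reverse complement directly.

5'-CTACACGTTTAAAGCGTGTCTACTGAACCACCGTATTCGGCAGCAAATAAAGTGCAGGGCGCGTTTTCCAACCCAGGGCT-3'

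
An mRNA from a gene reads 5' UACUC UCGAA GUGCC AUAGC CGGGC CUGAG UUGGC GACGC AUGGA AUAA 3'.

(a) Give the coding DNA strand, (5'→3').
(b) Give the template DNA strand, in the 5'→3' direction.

(a) 5'-TACTCTCGAAGTGCCATAGCCGGGCCTGAGTTGGCGACGCATGGAATAA-3'
(b) 5'-TTATTCCATGCGTCGCCAACTCAGGCCCGGCTATGGCACTTCGAGAGTA-3'

(a) The coding strand matches the mRNA with U→T.
(b) The template strand is the reverse complement of the coding strand.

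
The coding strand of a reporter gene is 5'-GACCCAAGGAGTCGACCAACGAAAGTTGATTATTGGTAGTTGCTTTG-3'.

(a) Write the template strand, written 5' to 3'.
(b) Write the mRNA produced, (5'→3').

(a) The template strand is the reverse complement of the coding strand: complement CTGGGTTCCTCAGCTGGTTGCTTTCAACTAATAACCATCAACGAAAC, then reverse.
(b) mRNA matches the coding strand with T→U.

(a) 5'-CAAAGCAACTACCAATAATCAACTTTCGTTGGTCGACTCCTTGGGTC-3'
(b) 5'-GACCCAAGGAGUCGACCAACGAAAGUUGAUUAUUGGUAGUUGCUUUG-3'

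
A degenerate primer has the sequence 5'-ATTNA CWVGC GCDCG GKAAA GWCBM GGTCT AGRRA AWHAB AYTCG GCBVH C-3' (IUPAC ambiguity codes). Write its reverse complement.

5′-GDBVGCCGARTVTDWTTYYCTAGACCKVGWCTTTMCCGHGCGCBWGTNAAT-3′

Standard pairs A↔T, G↔C; ambiguity codes pair R↔Y, M↔K, W↔W, B↔V, D↔H, N↔N. Complement (TAANTGWBCGCGHGCCMTTTCWGVKCCAGATCYYTTWDTVTRAGCCGVBDG), then reverse for 5'→3'.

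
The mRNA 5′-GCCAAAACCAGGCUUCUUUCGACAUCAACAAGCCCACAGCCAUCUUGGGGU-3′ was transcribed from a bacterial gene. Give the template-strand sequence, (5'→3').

Replace U with T to get the coding DNA strand: GCCAAAACCAGGCTTCTTTCGACATCAACAAGCCCACAGCCATCTTGGGGT. The template strand is its reverse complement (complement CGGTTTTGGTCCGAAGAAAGCTGTAGTTGTTCGGGTGTCGGTAGAACCCCA, then reverse).

5'-ACCCCAAGATGGCTGTGGGCTTGTTGATGTCGAAAGAAGCCTGGTTTTGGC-3'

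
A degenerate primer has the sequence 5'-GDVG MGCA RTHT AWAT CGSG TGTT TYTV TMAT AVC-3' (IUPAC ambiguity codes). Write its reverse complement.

5′-GBTATKABARAAACACSCGATWTADAYTGCKCBHC-3′

Standard pairs A↔T, G↔C; ambiguity codes pair R↔Y, M↔K, W↔W, S↔S, D↔H, V↔B. Complement (CHBCKCGTYADATWTAGCSCACAAARABAKTATBG), then reverse for 5'→3'.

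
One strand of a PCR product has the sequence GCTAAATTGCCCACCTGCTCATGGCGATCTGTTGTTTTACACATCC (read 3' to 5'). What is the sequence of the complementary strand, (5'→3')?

5'-CGATTTAACGGGTGGACGAGTACCGCTAGACAACAAAATGTGTAGG-3'

The strand is given 3'→5', so its complement runs 5'→3' in the same left-to-right order: pair each base A↔T, G↔C.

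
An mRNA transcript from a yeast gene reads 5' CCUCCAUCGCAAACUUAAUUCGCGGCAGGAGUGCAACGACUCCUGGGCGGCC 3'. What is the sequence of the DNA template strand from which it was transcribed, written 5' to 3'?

5′-GGCCGCCCAGGAGTCGTTGCACTCCTGCCGCGAATTAAGTTTGCGATGGAGG-3′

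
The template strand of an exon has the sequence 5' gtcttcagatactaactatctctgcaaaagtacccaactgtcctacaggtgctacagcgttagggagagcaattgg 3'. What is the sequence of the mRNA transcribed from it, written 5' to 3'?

RNA polymerase reads the template 3'→5' and synthesizes mRNA 5'→3' by base-pairing (A→U, T→A, G↔C). The complement of the template is CAGAAGTCTATGATTGATAGAGACGTTTTCATGGGTTGACAGGATGTCCACGATGTCGCAATCCCTCTCGTTAACC; antiparallel, so 5'→3' the coding strand is CCAATTGCTCTCCCTAACGCTGTAGCACCTGTAGGACAGTTGGGTACTTTTGCAGAGATAGTTAGTATCTGAAGAC. Replace T with U for the mRNA.

5′-CCAAUUGCUCUCCCUAACGCUGUAGCACCUGUAGGACAGUUGGGUACUUUUGCAGAGAUAGUUAGUAUCUGAAGAC-3′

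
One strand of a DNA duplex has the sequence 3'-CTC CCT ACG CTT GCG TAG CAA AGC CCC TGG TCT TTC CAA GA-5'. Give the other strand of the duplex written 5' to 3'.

The strand is given 3'→5', so its complement runs 5'→3' in the same left-to-right order: pair each base A↔T, G↔C.

5′-GAGGGATGCGAACGCATCGTTTCGGGGACCAGAAAGGTTCT-3′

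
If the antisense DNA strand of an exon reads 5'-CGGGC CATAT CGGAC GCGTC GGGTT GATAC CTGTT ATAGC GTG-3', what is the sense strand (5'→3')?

5′-CACGCTATAACAGGTATCAACCCGACGCGTCCGATATGGCCCG-3′

The coding strand is complementary and antiparallel to the template: take the complement (A↔T, G↔C) and reverse.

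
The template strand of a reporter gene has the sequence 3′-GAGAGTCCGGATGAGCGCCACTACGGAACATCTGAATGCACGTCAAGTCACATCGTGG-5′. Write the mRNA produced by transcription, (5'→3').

Reading the template 3'→5' as shown, RNA polymerase pairs each base (A→U, T→A, G↔C) to build mRNA 5'→3' directly.

5'-CUCUCAGGCCUACUCGCGGUGAUGCCUUGUAGACUUACGUGCAGUUCAGUGUAGCACC-3'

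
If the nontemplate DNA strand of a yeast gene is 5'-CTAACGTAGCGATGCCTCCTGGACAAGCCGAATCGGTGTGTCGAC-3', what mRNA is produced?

The mRNA is synthesized from the template strand, so it matches the coding strand with T replaced by U.

5′-CUAACGUAGCGAUGCCUCCUGGACAAGCCGAAUCGGUGUGUCGAC-3′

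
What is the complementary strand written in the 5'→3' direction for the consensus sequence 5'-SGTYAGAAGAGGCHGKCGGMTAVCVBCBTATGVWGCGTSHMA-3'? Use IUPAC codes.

5'-TKDSACGCWBCATAVGVBGBTAKCCGMCDGCCTCTTCTRACS-3'

Standard pairs A↔T, G↔C; ambiguity codes pair Y↔R, M↔K, W↔W, S↔S, B↔V, H↔D. Complement (SCARTCTTCTCCGDCMGCCKATBGBVGVATACBWCGCASDKT), then reverse for 5'→3'.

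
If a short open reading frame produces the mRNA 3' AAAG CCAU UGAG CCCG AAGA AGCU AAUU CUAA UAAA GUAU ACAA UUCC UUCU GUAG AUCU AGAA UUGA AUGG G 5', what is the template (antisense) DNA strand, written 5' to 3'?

5′-TTTCGGTAACTCGGGCTTCTTCGATTAAGATTATTTCATATGTTAAGGAAGACATCTAGATCTTAACTTACCC-3′

Written 5'→3' the mRNA is GGGUAAGUUAAGAUCUAGAUGUCUUCCUUAACAUAUGAAAUAAUCUUAAUCGAAGAAGCCCGAGUUACCGAAA, so the coding DNA strand is GGGTAAGTTAAGATCTAGATGTCTTCCTTAACATATGAAATAATCTTAATCGAAGAAGCCCGAGTTACCGAAA. The template is its reverse complement.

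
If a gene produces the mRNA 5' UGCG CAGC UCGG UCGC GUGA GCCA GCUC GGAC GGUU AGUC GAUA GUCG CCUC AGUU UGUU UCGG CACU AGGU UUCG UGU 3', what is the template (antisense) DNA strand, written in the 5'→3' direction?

5′-ACACGAAACCTAGTGCCGAAACAAACTGAGGCGACTATCGACTAACCGTCCGAGCTGGCTCACGCGACCGAGCTGCGCA-3′

Replace U with T to get the coding DNA strand: TGCGCAGCTCGGTCGCGTGAGCCAGCTCGGACGGTTAGTCGATAGTCGCCTCAGTTTGTTTCGGCACTAGGTTTCGTGT. The template strand is its reverse complement (complement ACGCGTCGAGCCAGCGCACTCGGTCGAGCCTGCCAATCAGCTATCAGCGGAGTCAAACAAAGCCGTGATCCAAAGCACA, then reverse).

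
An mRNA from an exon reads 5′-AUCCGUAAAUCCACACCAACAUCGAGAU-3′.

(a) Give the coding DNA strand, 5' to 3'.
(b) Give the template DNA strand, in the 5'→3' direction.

(a) 5'-ATCCGTAAATCCACACCAACATCGAGAT-3'
(b) 5'-ATCTCGATGTTGGTGTGGATTTACGGAT-3'

(a) The coding strand matches the mRNA with U→T.
(b) The template strand is the reverse complement of the coding strand.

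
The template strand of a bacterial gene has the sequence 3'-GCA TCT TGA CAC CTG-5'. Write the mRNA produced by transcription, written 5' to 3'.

Reading the template 3'→5' as shown, RNA polymerase pairs each base (A→U, T→A, G↔C) to build mRNA 5'→3' directly.

5′-CGUAGAACUGUGGAC-3′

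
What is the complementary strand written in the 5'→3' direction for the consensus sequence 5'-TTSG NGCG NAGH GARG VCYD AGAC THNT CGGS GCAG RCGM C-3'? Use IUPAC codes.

5'-GKCGYCTGCSCCGANDAGTCTHRGBCYTCDCTNCGCNCSAA-3'

Standard pairs A↔T, G↔C; ambiguity codes pair R↔Y, M↔K, S↔S, D↔H, V↔B, N↔N. Complement (AASCNCGCNTCDCTYCBGRHTCTGADNAGCCSCGTCYGCKG), then reverse for 5'→3'.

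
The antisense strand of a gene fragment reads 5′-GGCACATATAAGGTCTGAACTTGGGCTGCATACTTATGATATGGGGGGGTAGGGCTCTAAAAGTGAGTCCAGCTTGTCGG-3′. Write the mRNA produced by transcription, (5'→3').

5'-CCGACAAGCUGGACUCACUUUUAGAGCCCUACCCCCCCAUAUCAUAAGUAUGCAGCCCAAGUUCAGACCUUAUAUGUGCC-3'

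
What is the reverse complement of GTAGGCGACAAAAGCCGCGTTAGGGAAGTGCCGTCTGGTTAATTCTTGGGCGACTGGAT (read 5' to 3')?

5′-ATCCAGTCGCCCAAGAATTAACCAGACGGCACTTCCCTAACGCGGCTTTTGTCGCCTAC-3′

Complement each base (A↔T, G↔C): CATCCGCTGTTTTCGGCGCAATCCCTTCACGGCAGACCAATTAAGAACCCGCTGACCTA. Then reverse.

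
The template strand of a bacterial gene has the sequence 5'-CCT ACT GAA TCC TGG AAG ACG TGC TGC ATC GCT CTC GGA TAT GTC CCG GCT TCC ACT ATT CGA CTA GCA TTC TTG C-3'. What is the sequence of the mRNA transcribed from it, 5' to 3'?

5'-GCAAGAAUGCUAGUCGAAUAGUGGAAGCCGGGACAUAUCCGAGAGCGAUGCAGCACGUCUUCCAGGAUUCAGUAGG-3'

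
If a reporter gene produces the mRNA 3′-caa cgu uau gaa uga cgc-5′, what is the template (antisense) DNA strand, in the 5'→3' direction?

5'-GTTGCAATACTTACTGCG-3'

Written 5'→3' the mRNA is CGCAGUAAGUAUUGCAAC, so the coding DNA strand is CGCAGTAAGTATTGCAAC. The template is its reverse complement.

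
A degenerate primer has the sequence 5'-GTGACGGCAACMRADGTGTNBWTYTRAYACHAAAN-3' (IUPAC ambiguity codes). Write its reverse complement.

5'-NTTTDGTRTYARAWVNACACHTYKGTTGCCGTCAC-3'

Standard pairs A↔T, G↔C; ambiguity codes pair R↔Y, M↔K, W↔W, B↔V, D↔H, N↔N. Complement (CACTGCCGTTGKYTHCACANVWARAYTRTGDTTTN), then reverse for 5'→3'.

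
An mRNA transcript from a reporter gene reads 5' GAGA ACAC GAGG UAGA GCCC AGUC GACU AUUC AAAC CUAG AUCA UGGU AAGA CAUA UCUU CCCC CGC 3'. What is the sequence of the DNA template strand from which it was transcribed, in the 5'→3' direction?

5'-GCGGGGGAAGATATGTCTTACCATGATCTAGGTTTGAATAGTCGACTGGGCTCTACCTCGTGTTCTC-3'

Replace U with T to get the coding DNA strand: GAGAACACGAGGTAGAGCCCAGTCGACTATTCAAACCTAGATCATGGTAAGACATATCTTCCCCCGC. The template strand is its reverse complement (complement CTCTTGTGCTCCATCTCGGGTCAGCTGATAAGTTTGGATCTAGTACCATTCTGTATAGAAGGGGGCG, then reverse).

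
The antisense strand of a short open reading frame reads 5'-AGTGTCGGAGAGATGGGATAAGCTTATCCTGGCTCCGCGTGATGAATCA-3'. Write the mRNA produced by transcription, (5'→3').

RNA polymerase reads the template 3'→5' and synthesizes mRNA 5'→3' by base-pairing (A→U, T→A, G↔C). The complement of the template is TCACAGCCTCTCTACCCTATTCGAATAGGACCGAGGCGCACTACTTAGT; antiparallel, so 5'→3' the coding strand is TGATTCATCACGCGGAGCCAGGATAAGCTTATCCCATCTCTCCGACACT. Replace T with U for the mRNA.

5'-UGAUUCAUCACGCGGAGCCAGGAUAAGCUUAUCCCAUCUCUCCGACACU-3'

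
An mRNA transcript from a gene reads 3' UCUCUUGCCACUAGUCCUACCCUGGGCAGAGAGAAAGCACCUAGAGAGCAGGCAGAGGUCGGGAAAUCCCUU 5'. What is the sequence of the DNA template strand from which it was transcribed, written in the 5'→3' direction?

Written 5'→3' the mRNA is UUCCCUAAAGGGCUGGAGACGGACGAGAGAUCCACGAAAGAGAGACGGGUCCCAUCCUGAUCACCGUUCUCU, so the coding DNA strand is TTCCCTAAAGGGCTGGAGACGGACGAGAGATCCACGAAAGAGAGACGGGTCCCATCCTGATCACCGTTCTCT. The template is its reverse complement.

5'-AGAGAACGGTGATCAGGATGGGACCCGTCTCTCTTTCGTGGATCTCTCGTCCGTCTCCAGCCCTTTAGGGAA-3'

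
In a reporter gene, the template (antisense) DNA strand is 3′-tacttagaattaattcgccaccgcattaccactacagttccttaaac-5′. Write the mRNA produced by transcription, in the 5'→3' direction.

Reading the template 3'→5' as shown, RNA polymerase pairs each base (A→U, T→A, G↔C) to build mRNA 5'→3' directly.

5'-AUGAAUCUUAAUUAAGCGGUGGCGUAAUGGUGAUGUCAAGGAAUUUG-3'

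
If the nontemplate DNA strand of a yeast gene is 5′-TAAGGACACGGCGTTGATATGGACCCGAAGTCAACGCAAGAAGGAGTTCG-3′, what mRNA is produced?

The mRNA is synthesized from the template strand, so it matches the coding strand with T replaced by U.

5'-UAAGGACACGGCGUUGAUAUGGACCCGAAGUCAACGCAAGAAGGAGUUCG-3'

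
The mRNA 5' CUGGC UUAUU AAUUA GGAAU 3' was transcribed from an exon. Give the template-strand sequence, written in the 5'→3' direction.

Replace U with T to get the coding DNA strand: CTGGCTTATTAATTAGGAAT. The template strand is its reverse complement (complement GACCGAATAATTAATCCTTA, then reverse).

5'-ATTCCTAATTAATAAGCCAG-3'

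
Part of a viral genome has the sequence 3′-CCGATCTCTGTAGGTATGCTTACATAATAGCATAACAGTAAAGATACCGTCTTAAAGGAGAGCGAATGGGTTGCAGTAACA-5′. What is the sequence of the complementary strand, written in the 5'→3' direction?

5'-GGCTAGAGACATCCATACGAATGTATTATCGTATTGTCATTTCTATGGCAGAATTTCCTCTCGCTTACCCAACGTCATTGT-3'

The strand is given 3'→5', so its complement runs 5'→3' in the same left-to-right order: pair each base A↔T, G↔C.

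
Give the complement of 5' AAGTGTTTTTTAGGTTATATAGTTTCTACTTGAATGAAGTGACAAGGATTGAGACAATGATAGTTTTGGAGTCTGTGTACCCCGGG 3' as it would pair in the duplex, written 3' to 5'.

Base-pairing A↔T, G↔C gives the complement. The complementary strand is antiparallel, so paired with a 5'→3' strand it runs 3'→5'.

3'-TTCACAAAAAATCCAATATATCAAAGATGAACTTACTTCACTGTTCCTAACTCTGTTACTATCAAAACCTCAGACACATGGGGCCC-5'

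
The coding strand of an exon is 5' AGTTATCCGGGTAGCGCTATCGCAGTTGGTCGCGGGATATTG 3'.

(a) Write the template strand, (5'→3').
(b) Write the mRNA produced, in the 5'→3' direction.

(a) 5'-CAATATCCCGCGACCAACTGCGATAGCGCTACCCGGATAACT-3'
(b) 5'-AGUUAUCCGGGUAGCGCUAUCGCAGUUGGUCGCGGGAUAUUG-3'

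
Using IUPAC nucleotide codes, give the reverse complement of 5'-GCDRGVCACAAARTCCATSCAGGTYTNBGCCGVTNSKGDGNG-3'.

5'-CNCHCMSNABCGGCVNARACCTGSATGGAYTTTGTGBCYHGC-3'

Standard pairs A↔T, G↔C; ambiguity codes pair R↔Y, K↔M, S↔S, B↔V, D↔H, N↔N. Complement (CGHYCBGTGTTTYAGGTASGTCCARANVCGGCBANSMCHCNC), then reverse for 5'→3'.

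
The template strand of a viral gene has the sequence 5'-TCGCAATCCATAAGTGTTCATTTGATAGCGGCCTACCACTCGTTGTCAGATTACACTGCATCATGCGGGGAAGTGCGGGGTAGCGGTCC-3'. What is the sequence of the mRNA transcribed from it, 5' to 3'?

5'-GGACCGCUACCCCGCACUUCCCCGCAUGAUGCAGUGUAAUCUGACAACGAGUGGUAGGCCGCUAUCAAAUGAACACUUAUGGAUUGCGA-3'

RNA polymerase reads the template 3'→5' and synthesizes mRNA 5'→3' by base-pairing (A→U, T→A, G↔C). The complement of the template is AGCGTTAGGTATTCACAAGTAAACTATCGCCGGATGGTGAGCAACAGTCTAATGTGACGTAGTACGCCCCTTCACGCCCCATCGCCAGG; antiparallel, so 5'→3' the coding strand is GGACCGCTACCCCGCACTTCCCCGCATGATGCAGTGTAATCTGACAACGAGTGGTAGGCCGCTATCAAATGAACACTTATGGATTGCGA. Replace T with U for the mRNA.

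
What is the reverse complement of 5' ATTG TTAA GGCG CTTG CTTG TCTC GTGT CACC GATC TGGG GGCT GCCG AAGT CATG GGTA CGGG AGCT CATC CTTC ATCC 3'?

5'-GGATGAAGGATGAGCTCCCGTACCCATGACTTCGGCAGCCCCCAGATCGGTGACACGAGACAAGCAAGCGCCTTAACAAT-3'

Complement each base (A↔T, G↔C): TAACAATTCCGCGAACGAACAGAGCACAGTGGCTAGACCCCCGACGGCTTCAGTACCCATGCCCTCGAGTAGGAAGTAGG. Then reverse.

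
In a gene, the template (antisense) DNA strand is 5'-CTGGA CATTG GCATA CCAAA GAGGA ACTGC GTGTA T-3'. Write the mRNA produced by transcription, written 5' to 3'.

5'-AUACACGCAGUUCCUCUUUGGUAUGCCAAUGUCCAG-3'

The mRNA has the sequence of the coding strand (reverse complement of the template) with T→U. Reverse complement of CTGGACATTGGCATACCAAAGAGGAACTGCGTGTAT is ATACACGCAGTTCCTCTTTGGTATGCCAATGTCCAG; then T→U.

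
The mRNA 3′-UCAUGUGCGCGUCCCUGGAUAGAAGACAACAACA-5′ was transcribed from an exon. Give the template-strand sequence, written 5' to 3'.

Written 5'→3' the mRNA is ACAACAACAGAAGAUAGGUCCCUGCGCGUGUACU, so the coding DNA strand is ACAACAACAGAAGATAGGTCCCTGCGCGTGTACT. The template is its reverse complement.

5'-AGTACACGCGCAGGGACCTATCTTCTGTTGTTGT-3'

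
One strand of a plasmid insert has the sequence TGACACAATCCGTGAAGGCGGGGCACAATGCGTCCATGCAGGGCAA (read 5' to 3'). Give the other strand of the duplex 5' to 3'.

Pairing A↔T and G↔C gives ACTGTGTTAGGCACTTCCGCCCCGTGTTACGCAGGTACGTCCCGTT, running 3'→5'. Reverse for the 5'→3' convention.

5'-TTGCCCTGCATGGACGCATTGTGCCCCGCCTTCACGGATTGTGTCA-3'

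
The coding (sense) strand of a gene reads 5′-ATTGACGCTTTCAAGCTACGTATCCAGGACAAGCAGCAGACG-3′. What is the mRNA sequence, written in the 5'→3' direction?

5′-AUUGACGCUUUCAAGCUACGUAUCCAGGACAAGCAGCAGACG-3′

The mRNA is synthesized from the template strand, so it matches the coding strand with T replaced by U.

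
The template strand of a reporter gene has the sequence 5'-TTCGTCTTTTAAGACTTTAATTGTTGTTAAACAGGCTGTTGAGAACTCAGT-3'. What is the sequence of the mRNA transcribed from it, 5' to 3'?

RNA polymerase reads the template 3'→5' and synthesizes mRNA 5'→3' by base-pairing (A→U, T→A, G↔C). The complement of the template is AAGCAGAAAATTCTGAAATTAACAACAATTTGTCCGACAACTCTTGAGTCA; antiparallel, so 5'→3' the coding strand is ACTGAGTTCTCAACAGCCTGTTTAACAACAATTAAAGTCTTAAAAGACGAA. Replace T with U for the mRNA.

5'-ACUGAGUUCUCAACAGCCUGUUUAACAACAAUUAAAGUCUUAAAAGACGAA-3'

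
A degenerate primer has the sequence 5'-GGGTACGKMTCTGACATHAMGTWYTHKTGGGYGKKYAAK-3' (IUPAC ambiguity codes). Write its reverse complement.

Standard pairs A↔T, G↔C; ambiguity codes pair Y↔R, M↔K, W↔W, H↔D. Complement (CCCATGCMKAGACTGTADTKCAWRADMACCCRCMMRTTM), then reverse for 5'→3'.

5'-MTTRMMCRCCCAMDARWACKTDATGTCAGAKMCGTACCC-3'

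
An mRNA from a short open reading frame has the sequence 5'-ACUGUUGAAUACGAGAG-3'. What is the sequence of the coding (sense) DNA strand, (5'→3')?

The coding DNA strand has the same 5'→3' sequence as the mRNA with U replaced by T.

5′-ACTGTTGAATACGAGAG-3′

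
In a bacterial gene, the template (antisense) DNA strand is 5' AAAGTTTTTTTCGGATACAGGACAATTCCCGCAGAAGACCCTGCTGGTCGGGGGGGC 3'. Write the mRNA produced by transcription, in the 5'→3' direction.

RNA polymerase reads the template 3'→5' and synthesizes mRNA 5'→3' by base-pairing (A→U, T→A, G↔C). The complement of the template is TTTCAAAAAAAGCCTATGTCCTGTTAAGGGCGTCTTCTGGGACGACCAGCCCCCCCG; antiparallel, so 5'→3' the coding strand is GCCCCCCCGACCAGCAGGGTCTTCTGCGGGAATTGTCCTGTATCCGAAAAAAACTTT. Replace T with U for the mRNA.

5'-GCCCCCCCGACCAGCAGGGUCUUCUGCGGGAAUUGUCCUGUAUCCGAAAAAAACUUU-3'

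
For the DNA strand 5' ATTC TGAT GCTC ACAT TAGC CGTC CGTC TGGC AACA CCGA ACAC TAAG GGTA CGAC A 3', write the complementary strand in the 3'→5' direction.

Base-pairing A↔T, G↔C gives the complement. The complementary strand is antiparallel, so paired with a 5'→3' strand it runs 3'→5'.

3'-TAAGACTACGAGTGTAATCGGCAGGCAGACCGTTGTGGCTTGTGATTCCCATGCTGT-5'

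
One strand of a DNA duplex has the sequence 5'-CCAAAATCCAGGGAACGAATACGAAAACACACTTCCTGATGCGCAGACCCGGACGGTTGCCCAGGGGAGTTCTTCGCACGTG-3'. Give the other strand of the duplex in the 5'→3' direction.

5'-CACGTGCGAAGAACTCCCCTGGGCAACCGTCCGGGTCTGCGCATCAGGAAGTGTGTTTTCGTATTCGTTCCCTGGATTTTGG-3'

Pairing A↔T and G↔C gives GGTTTTAGGTCCCTTGCTTATGCTTTTGTGTGAAGGACTACGCGTCTGGGCCTGCCAACGGGTCCCCTCAAGAAGCGTGCAC, running 3'→5'. Reverse for the 5'→3' convention.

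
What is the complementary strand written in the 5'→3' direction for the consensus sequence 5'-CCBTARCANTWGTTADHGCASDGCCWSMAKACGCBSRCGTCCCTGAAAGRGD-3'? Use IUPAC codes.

5'-HCYCTTTCAGGGACGYSVGCGTMTKSWGGCHSTGCDHTAACWANTGYTAVGG-3'

Standard pairs A↔T, G↔C; ambiguity codes pair R↔Y, M↔K, W↔W, S↔S, B↔V, D↔H, N↔N. Complement (GGVATYGTNAWCAATHDCGTSHCGGWSKTMTGCGVSYGCAGGGACTTTCYCH), then reverse for 5'→3'.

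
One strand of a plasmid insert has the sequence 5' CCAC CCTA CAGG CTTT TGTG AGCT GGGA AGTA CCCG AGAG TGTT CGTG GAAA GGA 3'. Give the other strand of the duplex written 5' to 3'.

5'-TCCTTTCCACGAACACTCTCGGGTACTTCCCAGCTCACAAAAGCCTGTAGGGTGG-3'

Pairing A↔T and G↔C gives GGTGGGATGTCCGAAAACACTCGACCCTTCATGGGCTCTCACAAGCACCTTTCCT, running 3'→5'. Reverse for the 5'→3' convention.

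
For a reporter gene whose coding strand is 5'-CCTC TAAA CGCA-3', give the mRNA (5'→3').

5'-CCUCUAAACGCA-3'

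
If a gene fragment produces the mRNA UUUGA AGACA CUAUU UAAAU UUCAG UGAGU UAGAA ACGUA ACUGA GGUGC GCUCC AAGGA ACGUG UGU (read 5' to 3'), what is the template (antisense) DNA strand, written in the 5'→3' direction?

5'-ACACACGTTCCTTGGAGCGCACCTCAGTTACGTTTCTAACTCACTGAAATTTAAATAGTGTCTTCAAA-3'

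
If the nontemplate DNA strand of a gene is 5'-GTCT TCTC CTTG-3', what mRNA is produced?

The mRNA is synthesized from the template strand, so it matches the coding strand with T replaced by U.

5'-GUCUUCUCCUUG-3'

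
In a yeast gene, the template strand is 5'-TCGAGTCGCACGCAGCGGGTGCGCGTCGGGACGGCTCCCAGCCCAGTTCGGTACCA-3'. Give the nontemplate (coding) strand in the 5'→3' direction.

5'-TGGTACCGAACTGGGCTGGGAGCCGTCCCGACGCGCACCCGCTGCGTGCGACTCGA-3'

The coding strand is complementary and antiparallel to the template: take the complement (A↔T, G↔C) and reverse.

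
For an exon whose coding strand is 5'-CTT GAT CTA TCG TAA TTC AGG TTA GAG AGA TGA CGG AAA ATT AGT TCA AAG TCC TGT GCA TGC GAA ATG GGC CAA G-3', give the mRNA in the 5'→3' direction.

mRNA has the coding-strand sequence with U in place of T.

5'-CUUGAUCUAUCGUAAUUCAGGUUAGAGAGAUGACGGAAAAUUAGUUCAAAGUCCUGUGCAUGCGAAAUGGGCCAAG-3'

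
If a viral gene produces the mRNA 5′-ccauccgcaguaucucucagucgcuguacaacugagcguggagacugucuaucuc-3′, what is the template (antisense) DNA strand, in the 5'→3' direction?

Replace U with T to get the coding DNA strand: CCATCCGCAGTATCTCTCAGTCGCTGTACAACTGAGCGTGGAGACTGTCTATCTC. The template strand is its reverse complement (complement GGTAGGCGTCATAGAGAGTCAGCGACATGTTGACTCGCACCTCTGACAGATAGAG, then reverse).

5'-GAGATAGACAGTCTCCACGCTCAGTTGTACAGCGACTGAGAGATACTGCGGATGG-3'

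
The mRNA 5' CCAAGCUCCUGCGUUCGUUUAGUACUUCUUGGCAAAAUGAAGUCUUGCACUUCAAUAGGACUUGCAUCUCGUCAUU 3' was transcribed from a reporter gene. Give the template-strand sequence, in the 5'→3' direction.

5'-AATGACGAGATGCAAGTCCTATTGAAGTGCAAGACTTCATTTTGCCAAGAAGTACTAAACGAACGCAGGAGCTTGG-3'

Replace U with T to get the coding DNA strand: CCAAGCTCCTGCGTTCGTTTAGTACTTCTTGGCAAAATGAAGTCTTGCACTTCAATAGGACTTGCATCTCGTCATT. The template strand is its reverse complement (complement GGTTCGAGGACGCAAGCAAATCATGAAGAACCGTTTTACTTCAGAACGTGAAGTTATCCTGAACGTAGAGCAGTAA, then reverse).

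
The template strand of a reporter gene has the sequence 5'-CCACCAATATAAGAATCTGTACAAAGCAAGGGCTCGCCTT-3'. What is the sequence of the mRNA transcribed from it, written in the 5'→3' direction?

5'-AAGGCGAGCCCUUGCUUUGUACAGAUUCUUAUAUUGGUGG-3'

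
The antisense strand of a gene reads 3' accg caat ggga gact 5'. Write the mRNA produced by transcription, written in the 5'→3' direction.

5'-UGGCGUUACCCUCUGA-3'

Reading the template 3'→5' as shown, RNA polymerase pairs each base (A→U, T→A, G↔C) to build mRNA 5'→3' directly.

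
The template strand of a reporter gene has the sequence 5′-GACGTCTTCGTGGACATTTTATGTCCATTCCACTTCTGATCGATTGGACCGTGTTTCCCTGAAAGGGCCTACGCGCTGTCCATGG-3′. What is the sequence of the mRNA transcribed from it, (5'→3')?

The mRNA has the sequence of the coding strand (reverse complement of the template) with T→U. Reverse complement of GACGTCTTCGTGGACATTTTATGTCCATTCCACTTCTGATCGATTGGACCGTGTTTCCCTGAAAGGGCCTACGCGCTGTCCATGG is CCATGGACAGCGCGTAGGCCCTTTCAGGGAAACACGGTCCAATCGATCAGAAGTGGAATGGACATAAAATGTCCACGAAGACGTC; then T→U.

5'-CCAUGGACAGCGCGUAGGCCCUUUCAGGGAAACACGGUCCAAUCGAUCAGAAGUGGAAUGGACAUAAAAUGUCCACGAAGACGUC-3'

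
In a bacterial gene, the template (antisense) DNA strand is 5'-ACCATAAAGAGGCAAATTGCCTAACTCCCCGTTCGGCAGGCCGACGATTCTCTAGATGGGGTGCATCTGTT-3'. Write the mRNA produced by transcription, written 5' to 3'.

RNA polymerase reads the template 3'→5' and synthesizes mRNA 5'→3' by base-pairing (A→U, T→A, G↔C). The complement of the template is TGGTATTTCTCCGTTTAACGGATTGAGGGGCAAGCCGTCCGGCTGCTAAGAGATCTACCCCACGTAGACAA; antiparallel, so 5'→3' the coding strand is AACAGATGCACCCCATCTAGAGAATCGTCGGCCTGCCGAACGGGGAGTTAGGCAATTTGCCTCTTTATGGT. Replace T with U for the mRNA.

5′-AACAGAUGCACCCCAUCUAGAGAAUCGUCGGCCUGCCGAACGGGGAGUUAGGCAAUUUGCCUCUUUAUGGU-3′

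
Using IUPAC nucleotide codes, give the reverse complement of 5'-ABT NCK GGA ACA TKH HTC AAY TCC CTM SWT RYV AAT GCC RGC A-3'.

5'-TGCYGGCATTBRYAWSKAGGGARTTGADDMATGTTCCMGNAVT-3'

Standard pairs A↔T, G↔C; ambiguity codes pair R↔Y, M↔K, W↔W, S↔S, B↔V, H↔D, N↔N. Complement (TVANGMCCTTGTAMDDAGTTRAGGGAKSWAYRBTTACGGYCGT), then reverse for 5'→3'.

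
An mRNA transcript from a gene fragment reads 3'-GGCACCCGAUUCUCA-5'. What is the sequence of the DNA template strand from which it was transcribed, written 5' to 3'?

5'-CCGTGGGCTAAGAGT-3'

Written 5'→3' the mRNA is ACUCUUAGCCCACGG, so the coding DNA strand is ACTCTTAGCCCACGG. The template is its reverse complement.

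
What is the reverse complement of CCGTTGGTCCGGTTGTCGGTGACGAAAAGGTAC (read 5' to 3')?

5'-GTACCTTTTCGTCACCGACAACCGGACCAACGG-3'

Reading the sequence 3'→5' and pairing each base (A↔T, G↔C) gives the reverse complement directly.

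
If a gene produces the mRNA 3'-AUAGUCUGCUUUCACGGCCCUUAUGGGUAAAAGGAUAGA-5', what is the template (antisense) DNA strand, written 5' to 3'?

5'-TATCAGACGAAAGTGCCGGGAATACCCATTTTCCTATCT-3'

Written 5'→3' the mRNA is AGAUAGGAAAAUGGGUAUUCCCGGCACUUUCGUCUGAUA, so the coding DNA strand is AGATAGGAAAATGGGTATTCCCGGCACTTTCGTCTGATA. The template is its reverse complement.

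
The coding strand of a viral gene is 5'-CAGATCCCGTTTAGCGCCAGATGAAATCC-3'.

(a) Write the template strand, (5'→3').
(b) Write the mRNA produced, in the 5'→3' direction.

(a) 5'-GGATTTCATCTGGCGCTAAACGGGATCTG-3'
(b) 5'-CAGAUCCCGUUUAGCGCCAGAUGAAAUCC-3'

(a) The template strand is the reverse complement of the coding strand: complement GTCTAGGGCAAATCGCGGTCTACTTTAGG, then reverse.
(b) mRNA matches the coding strand with T→U.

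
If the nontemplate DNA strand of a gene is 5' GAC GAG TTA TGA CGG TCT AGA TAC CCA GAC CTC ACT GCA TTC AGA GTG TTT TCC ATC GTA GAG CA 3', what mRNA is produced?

The mRNA is synthesized from the template strand, so it matches the coding strand with T replaced by U.

5'-GACGAGUUAUGACGGUCUAGAUACCCAGACCUCACUGCAUUCAGAGUGUUUUCCAUCGUAGAGCA-3'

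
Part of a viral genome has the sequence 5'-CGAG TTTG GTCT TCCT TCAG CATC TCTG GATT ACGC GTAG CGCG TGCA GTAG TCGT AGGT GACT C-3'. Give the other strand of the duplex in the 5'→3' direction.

The complement of CGAGTTTGGTCTTCCTTCAGCATCTCTGGATTACGCGTAGCGCGTGCAGTAGTCGTAGGTGACTC is GCTCAAACCAGAAGGAAGTCGTAGAGACCTAATGCGCATCGCGCACGTCATCAGCATCCACTGAG (A↔T, G↔C). DNA strands are antiparallel, so the complementary strand runs 3'→5'; reversing gives the 5'→3' form.

5'-GAGTCACCTACGACTACTGCACGCGCTACGCGTAATCCAGAGATGCTGAAGGAAGACCAAACTCG-3'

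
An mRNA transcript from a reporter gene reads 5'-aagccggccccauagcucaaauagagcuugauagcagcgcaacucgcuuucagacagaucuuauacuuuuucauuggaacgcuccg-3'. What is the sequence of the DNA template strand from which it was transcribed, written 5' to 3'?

5′-CGGAGCGTTCCAATGAAAAAGTATAAGATCTGTCTGAAAGCGAGTTGCGCTGCTATCAAGCTCTATTTGAGCTATGGGGCCGGCTT-3′

Replace U with T to get the coding DNA strand: AAGCCGGCCCCATAGCTCAAATAGAGCTTGATAGCAGCGCAACTCGCTTTCAGACAGATCTTATACTTTTTCATTGGAACGCTCCG. The template strand is its reverse complement (complement TTCGGCCGGGGTATCGAGTTTATCTCGAACTATCGTCGCGTTGAGCGAAAGTCTGTCTAGAATATGAAAAAGTAACCTTGCGAGGC, then reverse).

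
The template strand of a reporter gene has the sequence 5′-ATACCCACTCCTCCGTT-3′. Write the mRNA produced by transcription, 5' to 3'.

5'-AACGGAGGAGUGGGUAU-3'

The mRNA has the sequence of the coding strand (reverse complement of the template) with T→U. Reverse complement of ATACCCACTCCTCCGTT is AACGGAGGAGTGGGTAT; then T→U.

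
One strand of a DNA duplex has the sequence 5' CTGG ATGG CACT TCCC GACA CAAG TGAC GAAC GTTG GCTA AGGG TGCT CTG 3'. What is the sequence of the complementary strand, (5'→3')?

5'-CAGAGCACCCTTAGCCAACGTTCGTCACTTGTGTCGGGAAGTGCCATCCAG-3'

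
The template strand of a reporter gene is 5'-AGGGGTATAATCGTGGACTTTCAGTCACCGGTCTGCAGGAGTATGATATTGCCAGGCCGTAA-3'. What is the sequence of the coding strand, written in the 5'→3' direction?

5'-TTACGGCCTGGCAATATCATACTCCTGCAGACCGGTGACTGAAAGTCCACGATTATACCCCT-3'

The coding strand is complementary and antiparallel to the template: take the complement (A↔T, G↔C) and reverse.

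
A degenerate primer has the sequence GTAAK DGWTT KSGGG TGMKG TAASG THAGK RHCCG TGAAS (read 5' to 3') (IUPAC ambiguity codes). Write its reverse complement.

Standard pairs A↔T, G↔C; ambiguity codes pair R↔Y, M↔K, W↔W, S↔S, D↔H. Complement (CATTMHCWAAMSCCCACKMCATTSCADTCMYDGGCACTTS), then reverse for 5'→3'.

5'-STTCACGGDYMCTDACSTTACMKCACCCSMAAWCHMTTAC-3'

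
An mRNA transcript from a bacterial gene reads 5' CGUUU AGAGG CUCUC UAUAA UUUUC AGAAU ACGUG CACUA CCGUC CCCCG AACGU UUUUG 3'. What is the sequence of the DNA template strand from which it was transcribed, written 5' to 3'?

Replace U with T to get the coding DNA strand: CGTTTAGAGGCTCTCTATAATTTTCAGAATACGTGCACTACCGTCCCCCGAACGTTTTTG. The template strand is its reverse complement (complement GCAAATCTCCGAGAGATATTAAAAGTCTTATGCACGTGATGGCAGGGGGCTTGCAAAAAC, then reverse).

5′-CAAAAACGTTCGGGGGACGGTAGTGCACGTATTCTGAAAATTATAGAGAGCCTCTAAACG-3′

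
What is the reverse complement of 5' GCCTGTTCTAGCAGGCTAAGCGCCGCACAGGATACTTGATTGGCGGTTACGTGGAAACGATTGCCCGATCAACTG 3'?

Reading the sequence 3'→5' and pairing each base (A↔T, G↔C) gives the reverse complement directly.

5'-CAGTTGATCGGGCAATCGTTTCCACGTAACCGCCAATCAAGTATCCTGTGCGGCGCTTAGCCTGCTAGAACAGGC-3'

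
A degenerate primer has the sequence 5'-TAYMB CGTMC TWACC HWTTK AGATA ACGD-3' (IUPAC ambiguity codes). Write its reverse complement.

5'-HCGTTATCTMAAWDGGTWAGKACGVKRTA-3'

Standard pairs A↔T, G↔C; ambiguity codes pair Y↔R, M↔K, W↔W, B↔V, D↔H. Complement (ATRKVGCAKGAWTGGDWAAMTCTATTGCH), then reverse for 5'→3'.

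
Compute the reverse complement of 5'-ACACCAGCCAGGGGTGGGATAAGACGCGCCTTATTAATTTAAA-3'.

Complement each base (A↔T, G↔C): TGTGGTCGGTCCCCACCCTATTCTGCGCGGAATAATTAAATTT. Then reverse.

5'-TTTAAATTAATAAGGCGCGTCTTATCCCACCCCTGGCTGGTGT-3'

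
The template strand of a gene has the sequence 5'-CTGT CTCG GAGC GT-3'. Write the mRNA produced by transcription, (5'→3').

RNA polymerase reads the template 3'→5' and synthesizes mRNA 5'→3' by base-pairing (A→U, T→A, G↔C). The complement of the template is GACAGAGCCTCGCA; antiparallel, so 5'→3' the coding strand is ACGCTCCGAGACAG. Replace T with U for the mRNA.

5′-ACGCUCCGAGACAG-3′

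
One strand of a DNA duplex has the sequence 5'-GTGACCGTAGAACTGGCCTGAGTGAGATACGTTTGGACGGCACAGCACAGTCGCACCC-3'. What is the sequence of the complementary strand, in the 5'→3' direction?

The complement of GTGACCGTAGAACTGGCCTGAGTGAGATACGTTTGGACGGCACAGCACAGTCGCACCC is CACTGGCATCTTGACCGGACTCACTCTATGCAAACCTGCCGTGTCGTGTCAGCGTGGG (A↔T, G↔C). DNA strands are antiparallel, so the complementary strand runs 3'→5'; reversing gives the 5'→3' form.

5'-GGGTGCGACTGTGCTGTGCCGTCCAAACGTATCTCACTCAGGCCAGTTCTACGGTCAC-3'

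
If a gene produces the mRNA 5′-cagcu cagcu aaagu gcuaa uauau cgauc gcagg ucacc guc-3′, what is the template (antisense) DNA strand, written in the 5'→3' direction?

Replace U with T to get the coding DNA strand: CAGCTCAGCTAAAGTGCTAATATATCGATCGCAGGTCACCGTC. The template strand is its reverse complement (complement GTCGAGTCGATTTCACGATTATATAGCTAGCGTCCAGTGGCAG, then reverse).

5′-GACGGTGACCTGCGATCGATATATTAGCACTTTAGCTGAGCTG-3′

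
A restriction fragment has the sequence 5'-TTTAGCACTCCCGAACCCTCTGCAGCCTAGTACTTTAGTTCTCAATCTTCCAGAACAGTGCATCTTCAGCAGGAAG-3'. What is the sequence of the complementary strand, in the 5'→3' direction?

Pairing A↔T and G↔C gives AAATCGTGAGGGCTTGGGAGACGTCGGATCATGAAATCAAGAGTTAGAAGGTCTTGTCACGTAGAAGTCGTCCTTC, running 3'→5'. Reverse for the 5'→3' convention.

5'-CTTCCTGCTGAAGATGCACTGTTCTGGAAGATTGAGAACTAAAGTACTAGGCTGCAGAGGGTTCGGGAGTGCTAAA-3'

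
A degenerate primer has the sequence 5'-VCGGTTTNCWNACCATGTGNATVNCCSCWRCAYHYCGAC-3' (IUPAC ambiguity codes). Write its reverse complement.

Standard pairs A↔T, G↔C; ambiguity codes pair R↔Y, W↔W, S↔S, H↔D, V↔B, N↔N. Complement (BGCCAAANGWNTGGTACACNTABNGGSGWYGTRDRGCTG), then reverse for 5'→3'.

5′-GTCGRDRTGYWGSGGNBATNCACATGGTNWGNAAACCGB-3′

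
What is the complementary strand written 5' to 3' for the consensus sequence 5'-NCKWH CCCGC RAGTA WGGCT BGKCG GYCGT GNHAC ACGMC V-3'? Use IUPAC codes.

Standard pairs A↔T, G↔C; ambiguity codes pair R↔Y, M↔K, W↔W, B↔V, H↔D, N↔N. Complement (NGMWDGGGCGYTCATWCCGAVCMGCCRGCACNDTGTGCKGB), then reverse for 5'→3'.

5'-BGKCGTGTDNCACGRCCGMCVAGCCWTACTYGCGGGDWMGN-3'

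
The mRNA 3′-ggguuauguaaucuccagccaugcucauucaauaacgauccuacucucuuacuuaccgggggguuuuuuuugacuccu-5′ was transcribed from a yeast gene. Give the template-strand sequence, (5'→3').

5'-CCCAATACATTAGAGGTCGGTACGAGTAAGTTATTGCTAGGATGAGAGAATGAATGGCCCCCCAAAAAAAACTGAGGA-3'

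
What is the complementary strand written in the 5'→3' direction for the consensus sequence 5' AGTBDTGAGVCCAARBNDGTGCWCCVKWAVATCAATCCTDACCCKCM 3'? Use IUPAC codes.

Standard pairs A↔T, G↔C; ambiguity codes pair R↔Y, M↔K, W↔W, B↔V, D↔H, N↔N. Complement (TCAVHACTCBGGTTYVNHCACGWGGBMWTBTAGTTAGGAHTGGGMGK), then reverse for 5'→3'.

5'-KGMGGGTHAGGATTGATBTWMBGGWGCACHNVYTTGGBCTCAHVACT-3'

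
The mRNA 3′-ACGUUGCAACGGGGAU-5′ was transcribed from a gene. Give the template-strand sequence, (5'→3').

5′-TGCAACGTTGCCCCTA-3′

Written 5'→3' the mRNA is UAGGGGCAACGUUGCA, so the coding DNA strand is TAGGGGCAACGTTGCA. The template is its reverse complement.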